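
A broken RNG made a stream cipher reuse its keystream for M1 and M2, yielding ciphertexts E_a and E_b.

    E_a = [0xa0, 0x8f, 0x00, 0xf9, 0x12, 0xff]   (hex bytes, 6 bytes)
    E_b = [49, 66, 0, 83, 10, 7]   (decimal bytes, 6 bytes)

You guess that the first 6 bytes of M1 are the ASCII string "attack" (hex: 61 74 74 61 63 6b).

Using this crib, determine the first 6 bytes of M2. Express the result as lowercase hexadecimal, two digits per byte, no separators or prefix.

First, E_a ⊕ E_b = (M1 ⊕ K) ⊕ (M2 ⊕ K) = M1 ⊕ M2, so the key drops out. Then M2 = (M1 ⊕ M2) ⊕ M1 over the first 6 bytes.
byte 0: (a0 ^ 31) ^ 61 = 91 ^ 61 = f0
byte 1: (8f ^ 42) ^ 74 = cd ^ 74 = b9
byte 2: (00 ^ 00) ^ 74 = 00 ^ 74 = 74
byte 3: (f9 ^ 53) ^ 61 = aa ^ 61 = cb
byte 4: (12 ^ 0a) ^ 63 = 18 ^ 63 = 7b
byte 5: (ff ^ 07) ^ 6b = f8 ^ 6b = 93

f0b974cb7b93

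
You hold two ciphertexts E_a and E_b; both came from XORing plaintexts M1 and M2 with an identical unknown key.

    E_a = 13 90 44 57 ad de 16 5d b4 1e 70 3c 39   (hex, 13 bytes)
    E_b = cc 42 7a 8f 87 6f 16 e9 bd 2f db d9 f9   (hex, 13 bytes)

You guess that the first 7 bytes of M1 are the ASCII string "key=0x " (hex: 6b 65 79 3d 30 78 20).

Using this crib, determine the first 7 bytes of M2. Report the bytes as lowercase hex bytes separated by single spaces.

b4 b7 47 e5 1a c9 20

First, E_a ⊕ E_b = (M1 ⊕ K) ⊕ (M2 ⊕ K) = M1 ⊕ M2, so the key drops out. Then M2 = (M1 ⊕ M2) ⊕ M1 over the first 7 bytes.
byte 0: (13 xor cc) xor 6b = df xor 6b = b4
byte 1: (90 xor 42) xor 65 = d2 xor 65 = b7
byte 2: (44 xor 7a) xor 79 = 3e xor 79 = 47
byte 3: (57 xor 8f) xor 3d = d8 xor 3d = e5
byte 4: (ad xor 87) xor 30 = 2a xor 30 = 1a
byte 5: (de xor 6f) xor 78 = b1 xor 78 = c9
byte 6: (16 xor 16) xor 20 = 00 xor 20 = 20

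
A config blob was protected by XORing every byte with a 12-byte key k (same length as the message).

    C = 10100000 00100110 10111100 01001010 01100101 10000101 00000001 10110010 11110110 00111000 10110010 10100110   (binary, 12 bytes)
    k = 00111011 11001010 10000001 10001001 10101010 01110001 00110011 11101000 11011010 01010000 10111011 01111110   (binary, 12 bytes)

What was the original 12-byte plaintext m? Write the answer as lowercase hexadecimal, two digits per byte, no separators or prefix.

9bec3dc3cff4325a2c6809d8

byte 0: 10100000 ⊕ 00111011 = 10011011
byte 1: 00100110 ⊕ 11001010 = 11101100
byte 2: 10111100 ⊕ 10000001 = 00111101
byte 3: 01001010 ⊕ 10001001 = 11000011
byte 4: 01100101 ⊕ 10101010 = 11001111
byte 5: 10000101 ⊕ 01110001 = 11110100
byte 6: 00000001 ⊕ 00110011 = 00110010
byte 7: 10110010 ⊕ 11101000 = 01011010
byte 8: 11110110 ⊕ 11011010 = 00101100
byte 9: 00111000 ⊕ 01010000 = 01101000
byte 10: 10110010 ⊕ 10111011 = 00001001
byte 11: 10100110 ⊕ 01111110 = 11011000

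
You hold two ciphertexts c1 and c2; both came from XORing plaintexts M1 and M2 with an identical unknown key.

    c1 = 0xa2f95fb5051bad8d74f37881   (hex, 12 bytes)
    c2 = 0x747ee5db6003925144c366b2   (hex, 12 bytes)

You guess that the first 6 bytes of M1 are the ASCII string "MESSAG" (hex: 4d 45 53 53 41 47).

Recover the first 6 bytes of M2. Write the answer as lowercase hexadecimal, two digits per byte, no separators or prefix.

9bc2e93d245f

First, c1 ⊕ c2 = (M1 ⊕ K) ⊕ (M2 ⊕ K) = M1 ⊕ M2, so the key drops out. Then M2 = (M1 ⊕ M2) ⊕ M1 over the first 6 bytes.
byte 0: (a2 ^ 74) ^ 4d = d6 ^ 4d = 9b
byte 1: (f9 ^ 7e) ^ 45 = 87 ^ 45 = c2
byte 2: (5f ^ e5) ^ 53 = ba ^ 53 = e9
byte 3: (b5 ^ db) ^ 53 = 6e ^ 53 = 3d
byte 4: (05 ^ 60) ^ 41 = 65 ^ 41 = 24
byte 5: (1b ^ 03) ^ 47 = 18 ^ 47 = 5f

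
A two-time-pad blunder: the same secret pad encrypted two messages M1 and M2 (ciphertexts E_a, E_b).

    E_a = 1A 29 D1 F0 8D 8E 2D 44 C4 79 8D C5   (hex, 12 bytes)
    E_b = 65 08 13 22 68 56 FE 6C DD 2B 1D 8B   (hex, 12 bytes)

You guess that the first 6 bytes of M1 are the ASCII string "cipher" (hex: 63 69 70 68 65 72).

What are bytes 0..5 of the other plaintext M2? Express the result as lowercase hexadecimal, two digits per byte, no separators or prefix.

First, E_a ⊕ E_b = (M1 ⊕ K) ⊕ (M2 ⊕ K) = M1 ⊕ M2, so the key drops out. Then M2 = (M1 ⊕ M2) ⊕ M1 over the first 6 bytes.
byte 0: (1a ⊕ 65) ⊕ 63 = 7f ⊕ 63 = 1c
byte 1: (29 ⊕ 08) ⊕ 69 = 21 ⊕ 69 = 48
byte 2: (d1 ⊕ 13) ⊕ 70 = c2 ⊕ 70 = b2
byte 3: (f0 ⊕ 22) ⊕ 68 = d2 ⊕ 68 = ba
byte 4: (8d ⊕ 68) ⊕ 65 = e5 ⊕ 65 = 80
byte 5: (8e ⊕ 56) ⊕ 72 = d8 ⊕ 72 = aa

1c48b2ba80aa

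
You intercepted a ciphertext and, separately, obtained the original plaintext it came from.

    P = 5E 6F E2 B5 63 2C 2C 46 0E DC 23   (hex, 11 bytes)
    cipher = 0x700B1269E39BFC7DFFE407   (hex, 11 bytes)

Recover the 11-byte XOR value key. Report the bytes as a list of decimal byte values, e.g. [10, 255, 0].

Since cipher = P ⊕ key, XORing both sides with P gives key = P ⊕ cipher.
byte 0: 01011110 ⊕ 01110000 = 00101110
byte 1: 01101111 ⊕ 00001011 = 01100100
byte 2: 11100010 ⊕ 00010010 = 11110000
byte 3: 10110101 ⊕ 01101001 = 11011100
byte 4: 01100011 ⊕ 11100011 = 10000000
byte 5: 00101100 ⊕ 10011011 = 10110111
byte 6: 00101100 ⊕ 11111100 = 11010000
byte 7: 01000110 ⊕ 01111101 = 00111011
byte 8: 00001110 ⊕ 11111111 = 11110001
byte 9: 11011100 ⊕ 11100100 = 00111000
byte 10: 00100011 ⊕ 00000111 = 00100100

[46, 100, 240, 220, 128, 183, 208, 59, 241, 56, 36]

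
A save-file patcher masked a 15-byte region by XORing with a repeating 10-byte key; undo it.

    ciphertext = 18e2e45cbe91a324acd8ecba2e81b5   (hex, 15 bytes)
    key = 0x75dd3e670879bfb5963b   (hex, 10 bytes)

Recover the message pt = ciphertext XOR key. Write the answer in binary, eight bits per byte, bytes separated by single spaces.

The 10-byte key repeats, so the effective keystream is 75 dd 3e 67 08 79 bf b5 96 3b 75 dd 3e 67 08.
byte 0: 18 ^ 75 = 6d
byte 1: e2 ^ dd = 3f
byte 2: e4 ^ 3e = da
byte 3: 5c ^ 67 = 3b
byte 4: be ^ 08 = b6
byte 5: 91 ^ 79 = e8
byte 6: a3 ^ bf = 1c
byte 7: 24 ^ b5 = 91
byte 8: ac ^ 96 = 3a
byte 9: d8 ^ 3b = e3
byte 10: ec ^ 75 = 99
byte 11: ba ^ dd = 67
byte 12: 2e ^ 3e = 10
byte 13: 81 ^ 67 = e6
byte 14: b5 ^ 08 = bd

01101101 00111111 11011010 00111011 10110110 11101000 00011100 10010001 00111010 11100011 10011001 01100111 00010000 11100110 10111101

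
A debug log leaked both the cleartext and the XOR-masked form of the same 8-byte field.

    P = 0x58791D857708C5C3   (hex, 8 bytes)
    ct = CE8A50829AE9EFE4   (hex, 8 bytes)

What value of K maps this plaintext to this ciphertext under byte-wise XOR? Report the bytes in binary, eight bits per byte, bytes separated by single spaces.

10010110 11110011 01001101 00000111 11101101 11100001 00101010 00100111

Since ct = P ⊕ K, XORing both sides with P gives K = P ⊕ ct.
byte 0: 58 XOR ce = 96
byte 1: 79 XOR 8a = f3
byte 2: 1d XOR 50 = 4d
byte 3: 85 XOR 82 = 07
byte 4: 77 XOR 9a = ed
byte 5: 08 XOR e9 = e1
byte 6: c5 XOR ef = 2a
byte 7: c3 XOR e4 = 27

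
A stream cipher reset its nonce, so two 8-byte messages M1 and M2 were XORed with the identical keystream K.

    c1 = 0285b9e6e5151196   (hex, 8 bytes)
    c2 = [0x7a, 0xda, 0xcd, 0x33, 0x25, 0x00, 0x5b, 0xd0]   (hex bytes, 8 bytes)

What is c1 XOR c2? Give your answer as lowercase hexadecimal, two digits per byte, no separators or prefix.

c1 ⊕ c2 = (M1 ⊕ K) ⊕ (M2 ⊕ K) = M1 ⊕ M2 — the shared key cancels under XOR.
02 XOR 7a = 78
85 XOR da = 5f
b9 XOR cd = 74
e6 XOR 33 = d5
e5 XOR 25 = c0
15 XOR 00 = 15
11 XOR 5b = 4a
96 XOR d0 = 46

785f74d5c0154a46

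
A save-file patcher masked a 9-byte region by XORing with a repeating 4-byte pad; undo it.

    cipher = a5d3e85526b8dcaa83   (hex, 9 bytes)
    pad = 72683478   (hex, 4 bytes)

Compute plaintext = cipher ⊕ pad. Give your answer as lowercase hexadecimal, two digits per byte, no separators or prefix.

d7bbdc2d54d0e8d2f1

The 4-byte key repeats, so the effective keystream is 72 68 34 78 72 68 34 78 72.
byte 0: 10100101 xor 01110010 = 11010111
byte 1: 11010011 xor 01101000 = 10111011
byte 2: 11101000 xor 00110100 = 11011100
byte 3: 01010101 xor 01111000 = 00101101
byte 4: 00100110 xor 01110010 = 01010100
byte 5: 10111000 xor 01101000 = 11010000
byte 6: 11011100 xor 00110100 = 11101000
byte 7: 10101010 xor 01111000 = 11010010
byte 8: 10000011 xor 01110010 = 11110001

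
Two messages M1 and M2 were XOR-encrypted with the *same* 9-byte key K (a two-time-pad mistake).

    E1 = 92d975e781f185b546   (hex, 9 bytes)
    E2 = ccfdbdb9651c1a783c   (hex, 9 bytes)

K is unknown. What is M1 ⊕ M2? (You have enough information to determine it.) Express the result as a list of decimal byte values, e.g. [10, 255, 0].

[94, 36, 200, 94, 228, 237, 159, 205, 122]

E1 ⊕ E2 = (M1 ⊕ K) ⊕ (M2 ⊕ K) = M1 ⊕ M2 — the shared key cancels under XOR.
10010010 XOR 11001100 = 01011110
11011001 XOR 11111101 = 00100100
01110101 XOR 10111101 = 11001000
11100111 XOR 10111001 = 01011110
10000001 XOR 01100101 = 11100100
11110001 XOR 00011100 = 11101101
10000101 XOR 00011010 = 10011111
10110101 XOR 01111000 = 11001101
01000110 XOR 00111100 = 01111010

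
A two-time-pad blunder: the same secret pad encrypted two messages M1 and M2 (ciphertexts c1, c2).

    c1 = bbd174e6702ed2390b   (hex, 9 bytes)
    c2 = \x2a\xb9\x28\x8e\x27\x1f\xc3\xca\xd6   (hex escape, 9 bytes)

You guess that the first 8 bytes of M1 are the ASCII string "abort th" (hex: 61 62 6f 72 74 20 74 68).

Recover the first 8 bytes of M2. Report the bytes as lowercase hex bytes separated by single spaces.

First, c1 ⊕ c2 = (M1 ⊕ K) ⊕ (M2 ⊕ K) = M1 ⊕ M2, so the key drops out. Then M2 = (M1 ⊕ M2) ⊕ M1 over the first 8 bytes.
byte 0: (bb XOR 2a) XOR 61 = 91 XOR 61 = f0
byte 1: (d1 XOR b9) XOR 62 = 68 XOR 62 = 0a
byte 2: (74 XOR 28) XOR 6f = 5c XOR 6f = 33
byte 3: (e6 XOR 8e) XOR 72 = 68 XOR 72 = 1a
byte 4: (70 XOR 27) XOR 74 = 57 XOR 74 = 23
byte 5: (2e XOR 1f) XOR 20 = 31 XOR 20 = 11
byte 6: (d2 XOR c3) XOR 74 = 11 XOR 74 = 65
byte 7: (39 XOR ca) XOR 68 = f3 XOR 68 = 9b

f0 0a 33 1a 23 11 65 9b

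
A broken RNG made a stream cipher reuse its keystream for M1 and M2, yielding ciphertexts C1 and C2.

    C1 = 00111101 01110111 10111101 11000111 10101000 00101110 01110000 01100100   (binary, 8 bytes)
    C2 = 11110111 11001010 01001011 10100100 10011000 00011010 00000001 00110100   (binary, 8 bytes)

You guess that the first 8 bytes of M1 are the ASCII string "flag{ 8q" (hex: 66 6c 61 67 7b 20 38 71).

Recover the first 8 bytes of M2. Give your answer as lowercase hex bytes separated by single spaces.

ac d1 97 04 4b 14 49 21

First, C1 ⊕ C2 = (M1 ⊕ K) ⊕ (M2 ⊕ K) = M1 ⊕ M2, so the key drops out. Then M2 = (M1 ⊕ M2) ⊕ M1 over the first 8 bytes.
byte 0: (3d xor f7) xor 66 = ca xor 66 = ac
byte 1: (77 xor ca) xor 6c = bd xor 6c = d1
byte 2: (bd xor 4b) xor 61 = f6 xor 61 = 97
byte 3: (c7 xor a4) xor 67 = 63 xor 67 = 04
byte 4: (a8 xor 98) xor 7b = 30 xor 7b = 4b
byte 5: (2e xor 1a) xor 20 = 34 xor 20 = 14
byte 6: (70 xor 01) xor 38 = 71 xor 38 = 49
byte 7: (64 xor 34) xor 71 = 50 xor 71 = 21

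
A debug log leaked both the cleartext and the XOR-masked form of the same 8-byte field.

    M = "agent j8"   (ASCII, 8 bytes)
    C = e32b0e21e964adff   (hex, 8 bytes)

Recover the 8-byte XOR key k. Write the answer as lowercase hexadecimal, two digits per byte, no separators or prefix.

824c6b4f9d44c7c7

Since C = M ⊕ k, XORing both sides with M gives k = M ⊕ C.
01100001 ⊕ 11100011 = 10000010
01100111 ⊕ 00101011 = 01001100
01100101 ⊕ 00001110 = 01101011
01101110 ⊕ 00100001 = 01001111
01110100 ⊕ 11101001 = 10011101
00100000 ⊕ 01100100 = 01000100
01101010 ⊕ 10101101 = 11000111
00111000 ⊕ 11111111 = 11000111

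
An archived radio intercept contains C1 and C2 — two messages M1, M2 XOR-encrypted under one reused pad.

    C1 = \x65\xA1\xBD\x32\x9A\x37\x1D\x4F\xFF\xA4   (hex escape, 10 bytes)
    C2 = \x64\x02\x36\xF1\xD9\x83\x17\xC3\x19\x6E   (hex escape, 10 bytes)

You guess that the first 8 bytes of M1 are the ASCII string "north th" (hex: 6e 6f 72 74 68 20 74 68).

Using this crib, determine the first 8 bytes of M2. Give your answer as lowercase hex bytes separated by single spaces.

First, C1 ⊕ C2 = (M1 ⊕ K) ⊕ (M2 ⊕ K) = M1 ⊕ M2, so the key drops out. Then M2 = (M1 ⊕ M2) ⊕ M1 over the first 8 bytes.
byte 0: (65 ^ 64) ^ 6e = 01 ^ 6e = 6f
byte 1: (a1 ^ 02) ^ 6f = a3 ^ 6f = cc
byte 2: (bd ^ 36) ^ 72 = 8b ^ 72 = f9
byte 3: (32 ^ f1) ^ 74 = c3 ^ 74 = b7
byte 4: (9a ^ d9) ^ 68 = 43 ^ 68 = 2b
byte 5: (37 ^ 83) ^ 20 = b4 ^ 20 = 94
byte 6: (1d ^ 17) ^ 74 = 0a ^ 74 = 7e
byte 7: (4f ^ c3) ^ 68 = 8c ^ 68 = e4

6f cc f9 b7 2b 94 7e e4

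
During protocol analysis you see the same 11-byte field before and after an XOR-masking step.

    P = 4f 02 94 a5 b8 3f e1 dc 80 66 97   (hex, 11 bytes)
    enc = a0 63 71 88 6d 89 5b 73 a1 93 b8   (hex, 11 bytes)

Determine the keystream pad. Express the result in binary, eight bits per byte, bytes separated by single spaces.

11101111 01100001 11100101 00101101 11010101 10110110 10111010 10101111 00100001 11110101 00101111

Since enc = P ⊕ pad, XORing both sides with P gives pad = P ⊕ enc.
byte 0:  79 ^ 160 = 239
byte 1:   2 ^  99 =  97
byte 2: 148 ^ 113 = 229
byte 3: 165 ^ 136 =  45
byte 4: 184 ^ 109 = 213
byte 5:  63 ^ 137 = 182
byte 6: 225 ^  91 = 186
byte 7: 220 ^ 115 = 175
byte 8: 128 ^ 161 =  33
byte 9: 102 ^ 147 = 245
byte 10: 151 ^ 184 =  47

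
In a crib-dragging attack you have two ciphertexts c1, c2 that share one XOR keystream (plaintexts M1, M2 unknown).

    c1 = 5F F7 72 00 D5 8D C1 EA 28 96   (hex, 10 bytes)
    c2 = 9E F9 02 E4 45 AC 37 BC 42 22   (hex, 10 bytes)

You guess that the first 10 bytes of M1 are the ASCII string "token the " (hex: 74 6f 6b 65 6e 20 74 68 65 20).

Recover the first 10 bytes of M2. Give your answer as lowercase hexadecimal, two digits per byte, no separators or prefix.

First, c1 ⊕ c2 = (M1 ⊕ K) ⊕ (M2 ⊕ K) = M1 ⊕ M2, so the key drops out. Then M2 = (M1 ⊕ M2) ⊕ M1 over the first 10 bytes.
byte 0: (5f xor 9e) xor 74 = c1 xor 74 = b5
byte 1: (f7 xor f9) xor 6f = 0e xor 6f = 61
byte 2: (72 xor 02) xor 6b = 70 xor 6b = 1b
byte 3: (00 xor e4) xor 65 = e4 xor 65 = 81
byte 4: (d5 xor 45) xor 6e = 90 xor 6e = fe
byte 5: (8d xor ac) xor 20 = 21 xor 20 = 01
byte 6: (c1 xor 37) xor 74 = f6 xor 74 = 82
byte 7: (ea xor bc) xor 68 = 56 xor 68 = 3e
byte 8: (28 xor 42) xor 65 = 6a xor 65 = 0f
byte 9: (96 xor 22) xor 20 = b4 xor 20 = 94

b5611b81fe01823e0f94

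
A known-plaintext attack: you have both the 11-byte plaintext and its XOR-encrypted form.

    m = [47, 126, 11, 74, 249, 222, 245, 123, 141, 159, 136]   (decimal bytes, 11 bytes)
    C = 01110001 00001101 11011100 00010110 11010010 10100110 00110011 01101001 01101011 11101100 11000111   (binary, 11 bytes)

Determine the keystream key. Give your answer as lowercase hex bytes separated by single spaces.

5e 73 d7 5c 2b 78 c6 12 e6 73 4f

Since C = m ⊕ key, XORing both sides with m gives key = m ⊕ C.
00101111 ^ 01110001 = 01011110
01111110 ^ 00001101 = 01110011
00001011 ^ 11011100 = 11010111
01001010 ^ 00010110 = 01011100
11111001 ^ 11010010 = 00101011
11011110 ^ 10100110 = 01111000
11110101 ^ 00110011 = 11000110
01111011 ^ 01101001 = 00010010
10001101 ^ 01101011 = 11100110
10011111 ^ 11101100 = 01110011
10001000 ^ 11000111 = 01001111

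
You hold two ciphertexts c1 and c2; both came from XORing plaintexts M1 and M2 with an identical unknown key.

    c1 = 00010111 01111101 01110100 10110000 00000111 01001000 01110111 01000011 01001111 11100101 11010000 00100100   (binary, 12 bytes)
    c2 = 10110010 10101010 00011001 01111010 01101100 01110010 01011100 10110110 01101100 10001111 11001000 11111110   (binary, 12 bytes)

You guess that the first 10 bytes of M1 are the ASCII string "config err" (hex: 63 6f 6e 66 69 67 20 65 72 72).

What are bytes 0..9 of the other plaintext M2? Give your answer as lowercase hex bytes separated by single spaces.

First, c1 ⊕ c2 = (M1 ⊕ K) ⊕ (M2 ⊕ K) = M1 ⊕ M2, so the key drops out. Then M2 = (M1 ⊕ M2) ⊕ M1 over the first 10 bytes.
byte 0: (17 xor b2) xor 63 = a5 xor 63 = c6
byte 1: (7d xor aa) xor 6f = d7 xor 6f = b8
byte 2: (74 xor 19) xor 6e = 6d xor 6e = 03
byte 3: (b0 xor 7a) xor 66 = ca xor 66 = ac
byte 4: (07 xor 6c) xor 69 = 6b xor 69 = 02
byte 5: (48 xor 72) xor 67 = 3a xor 67 = 5d
byte 6: (77 xor 5c) xor 20 = 2b xor 20 = 0b
byte 7: (43 xor b6) xor 65 = f5 xor 65 = 90
byte 8: (4f xor 6c) xor 72 = 23 xor 72 = 51
byte 9: (e5 xor 8f) xor 72 = 6a xor 72 = 18

c6 b8 03 ac 02 5d 0b 90 51 18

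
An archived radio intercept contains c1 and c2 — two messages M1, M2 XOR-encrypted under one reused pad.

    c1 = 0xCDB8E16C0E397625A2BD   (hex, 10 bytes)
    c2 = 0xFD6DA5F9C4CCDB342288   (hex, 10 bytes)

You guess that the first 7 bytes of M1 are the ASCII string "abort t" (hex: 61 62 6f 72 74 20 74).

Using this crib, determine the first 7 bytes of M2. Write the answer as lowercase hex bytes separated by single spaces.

51 b7 2b e7 be d5 d9

First, c1 ⊕ c2 = (M1 ⊕ K) ⊕ (M2 ⊕ K) = M1 ⊕ M2, so the key drops out. Then M2 = (M1 ⊕ M2) ⊕ M1 over the first 7 bytes.
byte 0: (cd ⊕ fd) ⊕ 61 = 30 ⊕ 61 = 51
byte 1: (b8 ⊕ 6d) ⊕ 62 = d5 ⊕ 62 = b7
byte 2: (e1 ⊕ a5) ⊕ 6f = 44 ⊕ 6f = 2b
byte 3: (6c ⊕ f9) ⊕ 72 = 95 ⊕ 72 = e7
byte 4: (0e ⊕ c4) ⊕ 74 = ca ⊕ 74 = be
byte 5: (39 ⊕ cc) ⊕ 20 = f5 ⊕ 20 = d5
byte 6: (76 ⊕ db) ⊕ 74 = ad ⊕ 74 = d9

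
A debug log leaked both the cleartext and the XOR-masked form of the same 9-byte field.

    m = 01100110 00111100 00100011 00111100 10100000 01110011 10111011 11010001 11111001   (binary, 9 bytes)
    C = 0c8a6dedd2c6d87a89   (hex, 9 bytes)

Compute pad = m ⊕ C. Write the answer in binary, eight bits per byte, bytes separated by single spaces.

01101010 10110110 01001110 11010001 01110010 10110101 01100011 10101011 01110000

Since C = m ⊕ pad, XORing both sides with m gives pad = m ⊕ C.
byte 0: 01100110 xor 00001100 = 01101010
byte 1: 00111100 xor 10001010 = 10110110
byte 2: 00100011 xor 01101101 = 01001110
byte 3: 00111100 xor 11101101 = 11010001
byte 4: 10100000 xor 11010010 = 01110010
byte 5: 01110011 xor 11000110 = 10110101
byte 6: 10111011 xor 11011000 = 01100011
byte 7: 11010001 xor 01111010 = 10101011
byte 8: 11111001 xor 10001001 = 01110000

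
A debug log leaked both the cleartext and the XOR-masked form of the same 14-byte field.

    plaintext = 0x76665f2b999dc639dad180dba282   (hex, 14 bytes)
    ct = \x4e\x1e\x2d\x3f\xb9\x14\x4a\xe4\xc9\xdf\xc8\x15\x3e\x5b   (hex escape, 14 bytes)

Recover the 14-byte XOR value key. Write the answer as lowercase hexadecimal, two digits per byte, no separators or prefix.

3878721420898cdd130e48ce9cd9

Since ct = plaintext ⊕ key, XORing both sides with plaintext gives key = plaintext ⊕ ct.
76 ⊕ 4e = 38
66 ⊕ 1e = 78
5f ⊕ 2d = 72
2b ⊕ 3f = 14
99 ⊕ b9 = 20
9d ⊕ 14 = 89
c6 ⊕ 4a = 8c
39 ⊕ e4 = dd
da ⊕ c9 = 13
d1 ⊕ df = 0e
80 ⊕ c8 = 48
db ⊕ 15 = ce
a2 ⊕ 3e = 9c
82 ⊕ 5b = d9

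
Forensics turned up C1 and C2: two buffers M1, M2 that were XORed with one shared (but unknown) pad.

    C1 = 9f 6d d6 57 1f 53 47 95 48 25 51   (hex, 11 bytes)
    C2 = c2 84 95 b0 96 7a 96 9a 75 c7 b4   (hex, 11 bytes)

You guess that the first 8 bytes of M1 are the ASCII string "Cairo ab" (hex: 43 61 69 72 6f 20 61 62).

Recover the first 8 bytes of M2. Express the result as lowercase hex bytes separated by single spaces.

1e 88 2a 95 e6 09 b0 6d

First, C1 ⊕ C2 = (M1 ⊕ K) ⊕ (M2 ⊕ K) = M1 ⊕ M2, so the key drops out. Then M2 = (M1 ⊕ M2) ⊕ M1 over the first 8 bytes.
byte 0: (9f XOR c2) XOR 43 = 5d XOR 43 = 1e
byte 1: (6d XOR 84) XOR 61 = e9 XOR 61 = 88
byte 2: (d6 XOR 95) XOR 69 = 43 XOR 69 = 2a
byte 3: (57 XOR b0) XOR 72 = e7 XOR 72 = 95
byte 4: (1f XOR 96) XOR 6f = 89 XOR 6f = e6
byte 5: (53 XOR 7a) XOR 20 = 29 XOR 20 = 09
byte 6: (47 XOR 96) XOR 61 = d1 XOR 61 = b0
byte 7: (95 XOR 9a) XOR 62 = 0f XOR 62 = 6d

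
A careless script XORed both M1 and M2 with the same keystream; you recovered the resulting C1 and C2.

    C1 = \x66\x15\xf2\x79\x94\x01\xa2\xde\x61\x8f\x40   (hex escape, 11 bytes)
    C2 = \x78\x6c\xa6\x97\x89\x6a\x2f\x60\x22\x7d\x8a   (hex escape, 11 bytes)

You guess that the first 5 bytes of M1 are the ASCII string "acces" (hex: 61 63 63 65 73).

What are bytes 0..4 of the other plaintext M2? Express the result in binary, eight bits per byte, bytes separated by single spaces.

First, C1 ⊕ C2 = (M1 ⊕ K) ⊕ (M2 ⊕ K) = M1 ⊕ M2, so the key drops out. Then M2 = (M1 ⊕ M2) ⊕ M1 over the first 5 bytes.
byte 0: (66 xor 78) xor 61 = 1e xor 61 = 7f
byte 1: (15 xor 6c) xor 63 = 79 xor 63 = 1a
byte 2: (f2 xor a6) xor 63 = 54 xor 63 = 37
byte 3: (79 xor 97) xor 65 = ee xor 65 = 8b
byte 4: (94 xor 89) xor 73 = 1d xor 73 = 6e

01111111 00011010 00110111 10001011 01101110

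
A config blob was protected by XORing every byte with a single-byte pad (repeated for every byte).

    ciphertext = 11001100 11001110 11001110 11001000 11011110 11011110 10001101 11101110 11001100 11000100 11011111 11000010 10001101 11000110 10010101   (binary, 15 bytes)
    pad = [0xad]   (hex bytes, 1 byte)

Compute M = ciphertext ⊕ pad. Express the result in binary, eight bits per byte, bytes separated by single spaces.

01100001 01100011 01100011 01100101 01110011 01110011 00100000 01000011 01100001 01101001 01110010 01101111 00100000 01101011 00111000

The 1-byte key repeats, so the effective keystream is ad ad ad ad ad ad ad ad ad ad ad ad ad ad ad.
byte 0: 11001100 ^ 10101101 = 01100001
byte 1: 11001110 ^ 10101101 = 01100011
byte 2: 11001110 ^ 10101101 = 01100011
byte 3: 11001000 ^ 10101101 = 01100101
byte 4: 11011110 ^ 10101101 = 01110011
byte 5: 11011110 ^ 10101101 = 01110011
byte 6: 10001101 ^ 10101101 = 00100000
byte 7: 11101110 ^ 10101101 = 01000011
byte 8: 11001100 ^ 10101101 = 01100001
byte 9: 11000100 ^ 10101101 = 01101001
byte 10: 11011111 ^ 10101101 = 01110010
byte 11: 11000010 ^ 10101101 = 01101111
byte 12: 10001101 ^ 10101101 = 00100000
byte 13: 11000110 ^ 10101101 = 01101011
byte 14: 10010101 ^ 10101101 = 00111000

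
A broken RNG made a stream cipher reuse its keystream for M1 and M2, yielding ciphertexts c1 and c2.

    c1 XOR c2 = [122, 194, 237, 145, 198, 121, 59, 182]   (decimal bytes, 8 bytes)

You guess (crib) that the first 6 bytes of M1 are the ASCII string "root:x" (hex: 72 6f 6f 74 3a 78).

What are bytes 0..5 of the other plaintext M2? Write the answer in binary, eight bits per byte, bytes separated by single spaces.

Since c1 ⊕ c2 = M1 ⊕ M2, XORing with the guessed M1 bytes yields the corresponding M2 bytes: M2 = (c1 ⊕ c2) ⊕ M1.
122 ^ 114 =   8
194 ^ 111 = 173
237 ^ 111 = 130
145 ^ 116 = 229
198 ^  58 = 252
121 ^ 120 =   1

00001000 10101101 10000010 11100101 11111100 00000001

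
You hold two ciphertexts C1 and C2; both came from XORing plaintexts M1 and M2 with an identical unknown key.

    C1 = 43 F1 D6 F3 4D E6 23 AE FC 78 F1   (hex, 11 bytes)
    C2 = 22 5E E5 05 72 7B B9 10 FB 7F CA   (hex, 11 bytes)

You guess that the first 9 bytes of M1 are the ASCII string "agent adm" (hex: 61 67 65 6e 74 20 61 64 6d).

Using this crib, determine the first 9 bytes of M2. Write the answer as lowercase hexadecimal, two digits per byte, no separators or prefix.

00c856984bbdfbda6a

First, C1 ⊕ C2 = (M1 ⊕ K) ⊕ (M2 ⊕ K) = M1 ⊕ M2, so the key drops out. Then M2 = (M1 ⊕ M2) ⊕ M1 over the first 9 bytes.
byte 0: (43 xor 22) xor 61 = 61 xor 61 = 00
byte 1: (f1 xor 5e) xor 67 = af xor 67 = c8
byte 2: (d6 xor e5) xor 65 = 33 xor 65 = 56
byte 3: (f3 xor 05) xor 6e = f6 xor 6e = 98
byte 4: (4d xor 72) xor 74 = 3f xor 74 = 4b
byte 5: (e6 xor 7b) xor 20 = 9d xor 20 = bd
byte 6: (23 xor b9) xor 61 = 9a xor 61 = fb
byte 7: (ae xor 10) xor 64 = be xor 64 = da
byte 8: (fc xor fb) xor 6d = 07 xor 6d = 6a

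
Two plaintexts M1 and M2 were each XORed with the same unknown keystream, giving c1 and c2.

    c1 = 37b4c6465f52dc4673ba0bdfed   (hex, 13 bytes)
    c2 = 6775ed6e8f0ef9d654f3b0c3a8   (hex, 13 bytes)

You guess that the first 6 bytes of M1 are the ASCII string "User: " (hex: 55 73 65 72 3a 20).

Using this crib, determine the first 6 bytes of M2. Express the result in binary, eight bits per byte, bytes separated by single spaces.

First, c1 ⊕ c2 = (M1 ⊕ K) ⊕ (M2 ⊕ K) = M1 ⊕ M2, so the key drops out. Then M2 = (M1 ⊕ M2) ⊕ M1 over the first 6 bytes.
byte 0: (37 ⊕ 67) ⊕ 55 = 50 ⊕ 55 = 05
byte 1: (b4 ⊕ 75) ⊕ 73 = c1 ⊕ 73 = b2
byte 2: (c6 ⊕ ed) ⊕ 65 = 2b ⊕ 65 = 4e
byte 3: (46 ⊕ 6e) ⊕ 72 = 28 ⊕ 72 = 5a
byte 4: (5f ⊕ 8f) ⊕ 3a = d0 ⊕ 3a = ea
byte 5: (52 ⊕ 0e) ⊕ 20 = 5c ⊕ 20 = 7c

00000101 10110010 01001110 01011010 11101010 01111100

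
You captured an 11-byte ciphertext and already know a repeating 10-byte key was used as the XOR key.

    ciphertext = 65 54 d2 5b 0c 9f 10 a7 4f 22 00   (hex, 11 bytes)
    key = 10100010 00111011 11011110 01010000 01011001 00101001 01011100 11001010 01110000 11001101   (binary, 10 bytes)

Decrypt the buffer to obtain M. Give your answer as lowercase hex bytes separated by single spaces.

c7 6f 0c 0b 55 b6 4c 6d 3f ef a2

The 10-byte key repeats, so the effective keystream is a2 3b de 50 59 29 5c ca 70 cd a2.
byte 0: 101 ^ 162 = 199
byte 1:  84 ^  59 = 111
byte 2: 210 ^ 222 =  12
byte 3:  91 ^  80 =  11
byte 4:  12 ^  89 =  85
byte 5: 159 ^  41 = 182
byte 6:  16 ^  92 =  76
byte 7: 167 ^ 202 = 109
byte 8:  79 ^ 112 =  63
byte 9:  34 ^ 205 = 239
byte 10:   0 ^ 162 = 162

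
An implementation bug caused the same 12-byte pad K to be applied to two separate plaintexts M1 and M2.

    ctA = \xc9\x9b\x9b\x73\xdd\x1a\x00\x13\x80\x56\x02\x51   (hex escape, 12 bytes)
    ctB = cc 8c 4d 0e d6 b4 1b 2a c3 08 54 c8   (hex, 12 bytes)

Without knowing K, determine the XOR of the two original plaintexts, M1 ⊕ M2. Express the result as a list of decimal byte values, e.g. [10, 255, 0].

ctA ⊕ ctB = (M1 ⊕ K) ⊕ (M2 ⊕ K) = M1 ⊕ M2 — the shared key cancels under XOR.
11001001 ⊕ 11001100 = 00000101
10011011 ⊕ 10001100 = 00010111
10011011 ⊕ 01001101 = 11010110
01110011 ⊕ 00001110 = 01111101
11011101 ⊕ 11010110 = 00001011
00011010 ⊕ 10110100 = 10101110
00000000 ⊕ 00011011 = 00011011
00010011 ⊕ 00101010 = 00111001
10000000 ⊕ 11000011 = 01000011
01010110 ⊕ 00001000 = 01011110
00000010 ⊕ 01010100 = 01010110
01010001 ⊕ 11001000 = 10011001

[5, 23, 214, 125, 11, 174, 27, 57, 67, 94, 86, 153]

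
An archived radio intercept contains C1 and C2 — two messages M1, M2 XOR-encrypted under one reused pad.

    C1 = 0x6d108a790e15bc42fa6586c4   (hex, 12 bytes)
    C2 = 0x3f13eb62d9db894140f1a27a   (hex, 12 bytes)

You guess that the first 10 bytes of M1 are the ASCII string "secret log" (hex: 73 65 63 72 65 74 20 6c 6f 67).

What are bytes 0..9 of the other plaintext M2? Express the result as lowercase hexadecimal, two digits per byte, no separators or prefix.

21660269b2ba156fd5f3

First, C1 ⊕ C2 = (M1 ⊕ K) ⊕ (M2 ⊕ K) = M1 ⊕ M2, so the key drops out. Then M2 = (M1 ⊕ M2) ⊕ M1 over the first 10 bytes.
byte 0: (6d ⊕ 3f) ⊕ 73 = 52 ⊕ 73 = 21
byte 1: (10 ⊕ 13) ⊕ 65 = 03 ⊕ 65 = 66
byte 2: (8a ⊕ eb) ⊕ 63 = 61 ⊕ 63 = 02
byte 3: (79 ⊕ 62) ⊕ 72 = 1b ⊕ 72 = 69
byte 4: (0e ⊕ d9) ⊕ 65 = d7 ⊕ 65 = b2
byte 5: (15 ⊕ db) ⊕ 74 = ce ⊕ 74 = ba
byte 6: (bc ⊕ 89) ⊕ 20 = 35 ⊕ 20 = 15
byte 7: (42 ⊕ 41) ⊕ 6c = 03 ⊕ 6c = 6f
byte 8: (fa ⊕ 40) ⊕ 6f = ba ⊕ 6f = d5
byte 9: (65 ⊕ f1) ⊕ 67 = 94 ⊕ 67 = f3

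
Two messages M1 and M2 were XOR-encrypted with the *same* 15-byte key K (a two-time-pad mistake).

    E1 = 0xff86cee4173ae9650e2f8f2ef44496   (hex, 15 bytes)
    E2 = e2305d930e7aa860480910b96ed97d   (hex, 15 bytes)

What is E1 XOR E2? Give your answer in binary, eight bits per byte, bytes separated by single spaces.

00011101 10110110 10010011 01110111 00011001 01000000 01000001 00000101 01000110 00100110 10011111 10010111 10011010 10011101 11101011

E1 ⊕ E2 = (M1 ⊕ K) ⊕ (M2 ⊕ K) = M1 ⊕ M2 — the shared key cancels under XOR.
byte 0: 11111111 ^ 11100010 = 00011101
byte 1: 10000110 ^ 00110000 = 10110110
byte 2: 11001110 ^ 01011101 = 10010011
byte 3: 11100100 ^ 10010011 = 01110111
byte 4: 00010111 ^ 00001110 = 00011001
byte 5: 00111010 ^ 01111010 = 01000000
byte 6: 11101001 ^ 10101000 = 01000001
byte 7: 01100101 ^ 01100000 = 00000101
byte 8: 00001110 ^ 01001000 = 01000110
byte 9: 00101111 ^ 00001001 = 00100110
byte 10: 10001111 ^ 00010000 = 10011111
byte 11: 00101110 ^ 10111001 = 10010111
byte 12: 11110100 ^ 01101110 = 10011010
byte 13: 01000100 ^ 11011001 = 10011101
byte 14: 10010110 ^ 01111101 = 11101011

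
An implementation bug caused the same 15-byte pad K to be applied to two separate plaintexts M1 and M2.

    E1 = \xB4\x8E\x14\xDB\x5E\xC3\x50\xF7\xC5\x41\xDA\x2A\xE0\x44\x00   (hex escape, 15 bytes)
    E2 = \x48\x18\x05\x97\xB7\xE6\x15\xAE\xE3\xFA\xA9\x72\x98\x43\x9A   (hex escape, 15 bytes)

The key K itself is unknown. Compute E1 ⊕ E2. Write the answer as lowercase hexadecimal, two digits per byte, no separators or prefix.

E1 ⊕ E2 = (M1 ⊕ K) ⊕ (M2 ⊕ K) = M1 ⊕ M2 — the shared key cancels under XOR.
b4 XOR 48 = fc
8e XOR 18 = 96
14 XOR 05 = 11
db XOR 97 = 4c
5e XOR b7 = e9
c3 XOR e6 = 25
50 XOR 15 = 45
f7 XOR ae = 59
c5 XOR e3 = 26
41 XOR fa = bb
da XOR a9 = 73
2a XOR 72 = 58
e0 XOR 98 = 78
44 XOR 43 = 07
00 XOR 9a = 9a

fc96114ce925455926bb735878079a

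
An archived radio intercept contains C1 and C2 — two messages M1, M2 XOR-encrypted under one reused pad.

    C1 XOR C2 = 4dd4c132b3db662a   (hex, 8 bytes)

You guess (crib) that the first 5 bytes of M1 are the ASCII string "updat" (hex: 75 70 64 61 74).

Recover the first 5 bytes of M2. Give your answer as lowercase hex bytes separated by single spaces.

38 a4 a5 53 c7

Since C1 ⊕ C2 = M1 ⊕ M2, XORing with the guessed M1 bytes yields the corresponding M2 bytes: M2 = (C1 ⊕ C2) ⊕ M1.
byte 0: 01001101 XOR 01110101 = 00111000
byte 1: 11010100 XOR 01110000 = 10100100
byte 2: 11000001 XOR 01100100 = 10100101
byte 3: 00110010 XOR 01100001 = 01010011
byte 4: 10110011 XOR 01110100 = 11000111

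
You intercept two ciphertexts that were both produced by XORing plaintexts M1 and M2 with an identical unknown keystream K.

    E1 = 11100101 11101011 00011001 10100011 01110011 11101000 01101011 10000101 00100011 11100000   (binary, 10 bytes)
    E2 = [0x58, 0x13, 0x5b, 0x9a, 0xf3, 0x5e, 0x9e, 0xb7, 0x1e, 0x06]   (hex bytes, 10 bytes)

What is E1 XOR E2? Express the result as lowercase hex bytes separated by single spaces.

E1 ⊕ E2 = (M1 ⊕ K) ⊕ (M2 ⊕ K) = M1 ⊕ M2 — the shared key cancels under XOR.
byte 0: e5 xor 58 = bd
byte 1: eb xor 13 = f8
byte 2: 19 xor 5b = 42
byte 3: a3 xor 9a = 39
byte 4: 73 xor f3 = 80
byte 5: e8 xor 5e = b6
byte 6: 6b xor 9e = f5
byte 7: 85 xor b7 = 32
byte 8: 23 xor 1e = 3d
byte 9: e0 xor 06 = e6

bd f8 42 39 80 b6 f5 32 3d e6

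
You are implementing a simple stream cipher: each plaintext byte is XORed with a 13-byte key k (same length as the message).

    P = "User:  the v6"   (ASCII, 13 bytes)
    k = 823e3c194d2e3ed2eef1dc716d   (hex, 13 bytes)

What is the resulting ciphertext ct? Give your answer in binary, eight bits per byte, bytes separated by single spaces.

XOR is its own inverse, so applying the key byte-wise gives the result directly.
55 xor 82 = d7
73 xor 3e = 4d
65 xor 3c = 59
72 xor 19 = 6b
3a xor 4d = 77
20 xor 2e = 0e
20 xor 3e = 1e
74 xor d2 = a6
68 xor ee = 86
65 xor f1 = 94
20 xor dc = fc
76 xor 71 = 07
36 xor 6d = 5b

11010111 01001101 01011001 01101011 01110111 00001110 00011110 10100110 10000110 10010100 11111100 00000111 01011011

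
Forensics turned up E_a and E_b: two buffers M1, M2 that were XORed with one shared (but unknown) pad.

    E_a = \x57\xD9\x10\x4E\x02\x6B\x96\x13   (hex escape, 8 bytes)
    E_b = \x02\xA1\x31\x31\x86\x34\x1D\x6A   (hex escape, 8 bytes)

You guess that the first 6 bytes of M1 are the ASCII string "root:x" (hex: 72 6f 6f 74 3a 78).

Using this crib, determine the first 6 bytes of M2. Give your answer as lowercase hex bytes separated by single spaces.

27 17 4e 0b be 27

First, E_a ⊕ E_b = (M1 ⊕ K) ⊕ (M2 ⊕ K) = M1 ⊕ M2, so the key drops out. Then M2 = (M1 ⊕ M2) ⊕ M1 over the first 6 bytes.
byte 0: (57 xor 02) xor 72 = 55 xor 72 = 27
byte 1: (d9 xor a1) xor 6f = 78 xor 6f = 17
byte 2: (10 xor 31) xor 6f = 21 xor 6f = 4e
byte 3: (4e xor 31) xor 74 = 7f xor 74 = 0b
byte 4: (02 xor 86) xor 3a = 84 xor 3a = be
byte 5: (6b xor 34) xor 78 = 5f xor 78 = 27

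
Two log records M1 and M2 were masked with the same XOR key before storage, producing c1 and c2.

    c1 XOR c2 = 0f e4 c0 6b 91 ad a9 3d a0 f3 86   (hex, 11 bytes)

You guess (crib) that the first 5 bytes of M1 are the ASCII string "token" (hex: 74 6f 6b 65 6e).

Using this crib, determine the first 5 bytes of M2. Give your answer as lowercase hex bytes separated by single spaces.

Since c1 ⊕ c2 = M1 ⊕ M2, XORing with the guessed M1 bytes yields the corresponding M2 bytes: M2 = (c1 ⊕ c2) ⊕ M1.
byte 0: 0f XOR 74 = 7b
byte 1: e4 XOR 6f = 8b
byte 2: c0 XOR 6b = ab
byte 3: 6b XOR 65 = 0e
byte 4: 91 XOR 6e = ff

7b 8b ab 0e ff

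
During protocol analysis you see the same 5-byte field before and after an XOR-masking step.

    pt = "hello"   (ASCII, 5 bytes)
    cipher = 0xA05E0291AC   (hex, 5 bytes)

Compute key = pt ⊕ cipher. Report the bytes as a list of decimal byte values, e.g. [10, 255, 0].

[200, 59, 110, 253, 195]

Since cipher = pt ⊕ key, XORing both sides with pt gives key = pt ⊕ cipher.
68 xor a0 = c8
65 xor 5e = 3b
6c xor 02 = 6e
6c xor 91 = fd
6f xor ac = c3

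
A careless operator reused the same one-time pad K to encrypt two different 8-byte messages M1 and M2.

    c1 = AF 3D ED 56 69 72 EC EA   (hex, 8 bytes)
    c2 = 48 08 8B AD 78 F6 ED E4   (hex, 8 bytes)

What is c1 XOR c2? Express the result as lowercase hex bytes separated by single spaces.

c1 ⊕ c2 = (M1 ⊕ K) ⊕ (M2 ⊕ K) = M1 ⊕ M2 — the shared key cancels under XOR.
af ^ 48 = e7
3d ^ 08 = 35
ed ^ 8b = 66
56 ^ ad = fb
69 ^ 78 = 11
72 ^ f6 = 84
ec ^ ed = 01
ea ^ e4 = 0e

e7 35 66 fb 11 84 01 0e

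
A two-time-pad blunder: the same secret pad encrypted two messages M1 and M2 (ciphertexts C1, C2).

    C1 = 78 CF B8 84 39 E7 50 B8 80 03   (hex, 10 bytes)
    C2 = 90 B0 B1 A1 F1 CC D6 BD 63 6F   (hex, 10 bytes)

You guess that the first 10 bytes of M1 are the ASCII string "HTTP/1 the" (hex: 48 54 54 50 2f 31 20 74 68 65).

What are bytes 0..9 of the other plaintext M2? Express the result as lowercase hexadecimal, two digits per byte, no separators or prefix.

First, C1 ⊕ C2 = (M1 ⊕ K) ⊕ (M2 ⊕ K) = M1 ⊕ M2, so the key drops out. Then M2 = (M1 ⊕ M2) ⊕ M1 over the first 10 bytes.
byte 0: (78 XOR 90) XOR 48 = e8 XOR 48 = a0
byte 1: (cf XOR b0) XOR 54 = 7f XOR 54 = 2b
byte 2: (b8 XOR b1) XOR 54 = 09 XOR 54 = 5d
byte 3: (84 XOR a1) XOR 50 = 25 XOR 50 = 75
byte 4: (39 XOR f1) XOR 2f = c8 XOR 2f = e7
byte 5: (e7 XOR cc) XOR 31 = 2b XOR 31 = 1a
byte 6: (50 XOR d6) XOR 20 = 86 XOR 20 = a6
byte 7: (b8 XOR bd) XOR 74 = 05 XOR 74 = 71
byte 8: (80 XOR 63) XOR 68 = e3 XOR 68 = 8b
byte 9: (03 XOR 6f) XOR 65 = 6c XOR 65 = 09

a02b5d75e71aa6718b09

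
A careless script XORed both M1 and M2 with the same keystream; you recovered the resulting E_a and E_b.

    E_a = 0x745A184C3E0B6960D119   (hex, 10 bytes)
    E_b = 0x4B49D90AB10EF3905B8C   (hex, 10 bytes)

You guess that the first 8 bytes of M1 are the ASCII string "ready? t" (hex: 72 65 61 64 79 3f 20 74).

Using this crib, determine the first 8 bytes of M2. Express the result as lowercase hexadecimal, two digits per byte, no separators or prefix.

4d76a022f63aba84

First, E_a ⊕ E_b = (M1 ⊕ K) ⊕ (M2 ⊕ K) = M1 ⊕ M2, so the key drops out. Then M2 = (M1 ⊕ M2) ⊕ M1 over the first 8 bytes.
byte 0: (74 ⊕ 4b) ⊕ 72 = 3f ⊕ 72 = 4d
byte 1: (5a ⊕ 49) ⊕ 65 = 13 ⊕ 65 = 76
byte 2: (18 ⊕ d9) ⊕ 61 = c1 ⊕ 61 = a0
byte 3: (4c ⊕ 0a) ⊕ 64 = 46 ⊕ 64 = 22
byte 4: (3e ⊕ b1) ⊕ 79 = 8f ⊕ 79 = f6
byte 5: (0b ⊕ 0e) ⊕ 3f = 05 ⊕ 3f = 3a
byte 6: (69 ⊕ f3) ⊕ 20 = 9a ⊕ 20 = ba
byte 7: (60 ⊕ 90) ⊕ 74 = f0 ⊕ 74 = 84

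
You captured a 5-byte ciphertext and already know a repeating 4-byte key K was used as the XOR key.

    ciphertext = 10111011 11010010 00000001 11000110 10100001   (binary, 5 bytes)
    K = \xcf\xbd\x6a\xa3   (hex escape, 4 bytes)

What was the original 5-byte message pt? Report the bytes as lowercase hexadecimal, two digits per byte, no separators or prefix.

746f6b656e

The 4-byte key repeats, so the effective keystream is cf bd 6a a3 cf.
byte 0: 10111011 XOR 11001111 = 01110100
byte 1: 11010010 XOR 10111101 = 01101111
byte 2: 00000001 XOR 01101010 = 01101011
byte 3: 11000110 XOR 10100011 = 01100101
byte 4: 10100001 XOR 11001111 = 01101110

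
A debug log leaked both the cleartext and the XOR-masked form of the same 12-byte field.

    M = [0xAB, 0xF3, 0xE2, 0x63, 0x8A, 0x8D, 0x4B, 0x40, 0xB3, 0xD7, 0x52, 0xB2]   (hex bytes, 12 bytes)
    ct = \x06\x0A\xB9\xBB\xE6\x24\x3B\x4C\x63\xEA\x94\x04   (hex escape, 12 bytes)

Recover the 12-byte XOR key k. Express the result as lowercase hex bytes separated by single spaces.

ad f9 5b d8 6c a9 70 0c d0 3d c6 b6

Since ct = M ⊕ k, XORing both sides with M gives k = M ⊕ ct.
ab ⊕ 06 = ad
f3 ⊕ 0a = f9
e2 ⊕ b9 = 5b
63 ⊕ bb = d8
8a ⊕ e6 = 6c
8d ⊕ 24 = a9
4b ⊕ 3b = 70
40 ⊕ 4c = 0c
b3 ⊕ 63 = d0
d7 ⊕ ea = 3d
52 ⊕ 94 = c6
b2 ⊕ 04 = b6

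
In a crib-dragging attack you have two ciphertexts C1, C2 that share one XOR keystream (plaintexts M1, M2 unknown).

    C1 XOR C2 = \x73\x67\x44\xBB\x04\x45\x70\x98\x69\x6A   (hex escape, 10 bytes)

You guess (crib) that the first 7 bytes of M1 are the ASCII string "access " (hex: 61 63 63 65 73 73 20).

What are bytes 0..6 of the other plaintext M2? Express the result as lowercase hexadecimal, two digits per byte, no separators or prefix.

Since C1 ⊕ C2 = M1 ⊕ M2, XORing with the guessed M1 bytes yields the corresponding M2 bytes: M2 = (C1 ⊕ C2) ⊕ M1.
byte 0: 73 xor 61 = 12
byte 1: 67 xor 63 = 04
byte 2: 44 xor 63 = 27
byte 3: bb xor 65 = de
byte 4: 04 xor 73 = 77
byte 5: 45 xor 73 = 36
byte 6: 70 xor 20 = 50

120427de773650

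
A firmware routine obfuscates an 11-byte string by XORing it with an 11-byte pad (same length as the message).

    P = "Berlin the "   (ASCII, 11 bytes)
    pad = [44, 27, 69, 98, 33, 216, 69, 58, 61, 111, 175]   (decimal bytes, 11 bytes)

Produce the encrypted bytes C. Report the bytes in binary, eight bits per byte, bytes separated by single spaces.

42 xor 2c = 6e
65 xor 1b = 7e
72 xor 45 = 37
6c xor 62 = 0e
69 xor 21 = 48
6e xor d8 = b6
20 xor 45 = 65
74 xor 3a = 4e
68 xor 3d = 55
65 xor 6f = 0a
20 xor af = 8f

01101110 01111110 00110111 00001110 01001000 10110110 01100101 01001110 01010101 00001010 10001111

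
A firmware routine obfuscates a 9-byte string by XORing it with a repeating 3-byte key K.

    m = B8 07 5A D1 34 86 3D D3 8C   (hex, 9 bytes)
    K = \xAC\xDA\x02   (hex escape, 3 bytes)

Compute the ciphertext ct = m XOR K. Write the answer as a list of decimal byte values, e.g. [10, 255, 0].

[20, 221, 88, 125, 238, 132, 145, 9, 142]

The 3-byte key repeats, so the effective keystream is ac da 02 ac da 02 ac da 02.
byte 0: b8 ^ ac = 14
byte 1: 07 ^ da = dd
byte 2: 5a ^ 02 = 58
byte 3: d1 ^ ac = 7d
byte 4: 34 ^ da = ee
byte 5: 86 ^ 02 = 84
byte 6: 3d ^ ac = 91
byte 7: d3 ^ da = 09
byte 8: 8c ^ 02 = 8e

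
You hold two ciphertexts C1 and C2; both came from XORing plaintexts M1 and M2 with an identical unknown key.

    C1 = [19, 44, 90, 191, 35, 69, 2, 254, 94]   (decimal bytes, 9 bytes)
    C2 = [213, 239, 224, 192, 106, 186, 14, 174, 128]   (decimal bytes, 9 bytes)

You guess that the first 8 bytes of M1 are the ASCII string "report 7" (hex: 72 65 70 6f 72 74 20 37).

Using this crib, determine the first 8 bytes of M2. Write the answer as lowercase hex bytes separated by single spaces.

b4 a6 ca 10 3b 8b 2c 67

First, C1 ⊕ C2 = (M1 ⊕ K) ⊕ (M2 ⊕ K) = M1 ⊕ M2, so the key drops out. Then M2 = (M1 ⊕ M2) ⊕ M1 over the first 8 bytes.
byte 0: (13 XOR d5) XOR 72 = c6 XOR 72 = b4
byte 1: (2c XOR ef) XOR 65 = c3 XOR 65 = a6
byte 2: (5a XOR e0) XOR 70 = ba XOR 70 = ca
byte 3: (bf XOR c0) XOR 6f = 7f XOR 6f = 10
byte 4: (23 XOR 6a) XOR 72 = 49 XOR 72 = 3b
byte 5: (45 XOR ba) XOR 74 = ff XOR 74 = 8b
byte 6: (02 XOR 0e) XOR 20 = 0c XOR 20 = 2c
byte 7: (fe XOR ae) XOR 37 = 50 XOR 37 = 67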